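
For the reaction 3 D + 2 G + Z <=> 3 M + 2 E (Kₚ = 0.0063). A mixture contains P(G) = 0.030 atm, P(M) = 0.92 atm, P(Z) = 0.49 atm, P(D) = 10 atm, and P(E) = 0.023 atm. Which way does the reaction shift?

to the right

Qₚ = P(M)³·P(E)² / (P(D)³·P(G)²·P(Z)) = (0.92)³·(0.023)² / ((10)³·(0.030)²·(0.49)) = 9.3×10⁻⁴
Qₚ = 9.3×10⁻⁴ < Kₚ = 0.0063, so the forward reaction proceeds.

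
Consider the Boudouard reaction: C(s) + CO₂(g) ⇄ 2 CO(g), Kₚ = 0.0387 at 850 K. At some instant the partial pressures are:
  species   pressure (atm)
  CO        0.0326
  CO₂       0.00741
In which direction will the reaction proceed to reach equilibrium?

toward reactants

(C is a pure solid — omitted from Qₚ.)
Qₚ = P(CO)² / P(CO₂) = (0.0326)² / (0.00741) = 0.143
Qₚ = 0.143 > Kₚ = 0.0387, so the reverse reaction proceeds.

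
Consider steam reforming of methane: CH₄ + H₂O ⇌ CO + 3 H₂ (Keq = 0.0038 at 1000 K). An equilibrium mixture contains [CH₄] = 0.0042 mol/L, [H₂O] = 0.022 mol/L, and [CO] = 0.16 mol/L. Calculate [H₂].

[H₂] = 0.013 mol/L

At equilibrium, Keq = [CO]·[H₂]³ / ([CH₄]·[H₂O]) = 0.0038.
(0.16)·([H₂])³ / ((0.0042)·(0.022)) = 0.0038
[H₂]³ = 2.19×10⁻⁶ ⇒ [H₂] = 0.013 mol/L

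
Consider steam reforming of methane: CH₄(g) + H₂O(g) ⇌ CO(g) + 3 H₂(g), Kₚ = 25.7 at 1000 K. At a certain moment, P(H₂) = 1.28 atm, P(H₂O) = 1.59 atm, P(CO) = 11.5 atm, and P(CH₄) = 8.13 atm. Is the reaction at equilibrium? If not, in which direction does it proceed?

Qₚ = P(CO)·P(H₂)³ / (P(CH₄)·P(H₂O)) = (11.5)·(1.28)³ / ((8.13)·(1.59)) = 1.87
Qₚ = 1.87 < Kₚ = 25.7, so the forward reaction proceeds.

forward (toward products)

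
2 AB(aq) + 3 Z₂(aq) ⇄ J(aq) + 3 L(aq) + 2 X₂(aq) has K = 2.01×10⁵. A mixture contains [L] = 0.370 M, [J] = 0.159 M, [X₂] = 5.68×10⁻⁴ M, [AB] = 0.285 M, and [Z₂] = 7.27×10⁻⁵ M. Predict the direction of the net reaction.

to the right

Q = [J]·[L]³·[X₂]² / ([AB]²·[Z₂]³) = (0.159)·(0.370)³·(5.68×10⁻⁴)² / ((0.285)²·(7.27×10⁻⁵)³) = 83300
Q = 83300 < K = 2.01×10⁵, so the forward reaction proceeds.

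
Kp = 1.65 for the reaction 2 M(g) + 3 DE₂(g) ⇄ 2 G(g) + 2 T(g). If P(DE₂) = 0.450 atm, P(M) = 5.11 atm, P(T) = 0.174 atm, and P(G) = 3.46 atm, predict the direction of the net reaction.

Qp = P(G)²·P(T)² / (P(M)²·P(DE₂)³) = (3.46)²·(0.174)² / ((5.11)²·(0.450)³) = 0.152
Qp = 0.152 < Kp = 1.65, so the forward reaction proceeds.

to the right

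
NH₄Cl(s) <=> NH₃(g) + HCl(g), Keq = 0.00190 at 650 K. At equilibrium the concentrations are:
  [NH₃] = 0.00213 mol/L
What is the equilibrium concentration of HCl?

(NH₄Cl is a pure solid — omitted from Keq.)
At equilibrium, Keq = [NH₃]·[HCl] = 0.00190.
(0.00213)·([HCl]) = 0.00190
[HCl] = 0.892 mol/L

[HCl] = 0.892 mol/L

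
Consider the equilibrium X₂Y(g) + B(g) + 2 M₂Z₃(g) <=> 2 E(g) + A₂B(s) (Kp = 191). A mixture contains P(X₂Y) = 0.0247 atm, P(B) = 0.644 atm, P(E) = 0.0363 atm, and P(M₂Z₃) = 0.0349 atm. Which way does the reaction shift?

toward products

(A₂B is a pure solid — omitted from Qp.)
Qp = P(E)² / (P(X₂Y)·P(B)·P(M₂Z₃)²) = (0.0363)² / ((0.0247)·(0.644)·(0.0349)²) = 68.0
Qp = 68.0 < Kp = 191, so the forward reaction proceeds.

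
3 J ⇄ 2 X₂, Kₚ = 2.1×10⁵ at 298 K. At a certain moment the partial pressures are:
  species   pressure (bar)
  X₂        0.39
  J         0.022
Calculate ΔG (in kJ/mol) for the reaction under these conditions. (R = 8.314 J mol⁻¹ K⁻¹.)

Qₚ = P(X₂)² / P(J)³ = (0.39)² / (0.022)³ = 14300
ΔG = RT ln(Qₚ/Kₚ) = (8.314 J mol⁻¹ K⁻¹)(298 K) × ln(14300/2.1×10⁵)
   = (2.478 kJ/mol)(-2.687) = -6.66 kJ/mol
ΔG < 0, so the forward reaction is spontaneous (proceeds forward).

ΔG = -6.66 kJ/mol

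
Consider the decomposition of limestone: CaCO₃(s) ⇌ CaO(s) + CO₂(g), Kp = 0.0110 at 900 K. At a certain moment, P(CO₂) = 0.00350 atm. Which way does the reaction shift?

toward products

(CaCO₃, CaO are pure solids — omitted from Qp.)
Qp = P(CO₂) = 0.00350
Qp = 0.00350 < Kp = 0.0110, so the forward reaction proceeds.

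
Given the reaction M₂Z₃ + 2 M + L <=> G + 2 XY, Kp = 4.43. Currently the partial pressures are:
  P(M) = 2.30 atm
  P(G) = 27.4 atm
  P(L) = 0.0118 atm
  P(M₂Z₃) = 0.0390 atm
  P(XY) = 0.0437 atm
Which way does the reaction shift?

Qp = P(G)·P(XY)² / (P(M₂Z₃)·P(M)²·P(L)) = (27.4)·(0.0437)² / ((0.0390)·(2.30)²·(0.0118)) = 21.5
Qp = 21.5 > Kp = 4.43, so the reverse reaction proceeds.

to the left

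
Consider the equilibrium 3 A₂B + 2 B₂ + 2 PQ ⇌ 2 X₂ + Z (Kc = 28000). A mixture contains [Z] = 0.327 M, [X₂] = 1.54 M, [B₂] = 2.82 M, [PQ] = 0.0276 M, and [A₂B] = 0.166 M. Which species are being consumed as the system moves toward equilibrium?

Qc = [X₂]²·[Z] / ([A₂B]³·[B₂]²·[PQ]²) = (1.54)²·(0.327) / ((0.166)³·(2.82)²·(0.0276)²) = 28000
Qc = 28000 = Kc; the system is at equilibrium.

none (at equilibrium)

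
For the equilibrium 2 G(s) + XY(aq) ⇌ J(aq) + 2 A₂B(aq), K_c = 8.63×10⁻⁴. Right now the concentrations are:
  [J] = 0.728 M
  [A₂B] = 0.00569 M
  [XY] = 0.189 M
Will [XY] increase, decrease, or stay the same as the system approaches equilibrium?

decrease

(G is a pure solid — omitted from Q_c.)
Q_c = [J]·[A₂B]² / [XY] = (0.728)·(0.00569)² / (0.189) = 1.25×10⁻⁴
Q_c = 1.25×10⁻⁴ < K_c = 8.63×10⁻⁴: net forward reaction.
XY is a reactant, so it decreases.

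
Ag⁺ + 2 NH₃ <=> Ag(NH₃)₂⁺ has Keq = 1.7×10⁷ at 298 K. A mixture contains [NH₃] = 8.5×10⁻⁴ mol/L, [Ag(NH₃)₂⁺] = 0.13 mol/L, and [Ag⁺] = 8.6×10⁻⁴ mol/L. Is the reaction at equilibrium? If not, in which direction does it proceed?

toward reactants

Q = [Ag(NH₃)₂⁺] / ([Ag⁺]·[NH₃]²) = (0.13) / ((8.6×10⁻⁴)·(8.5×10⁻⁴)²) = 2.1×10⁸
Q = 2.1×10⁸ > Keq = 1.7×10⁷, so the reverse reaction proceeds.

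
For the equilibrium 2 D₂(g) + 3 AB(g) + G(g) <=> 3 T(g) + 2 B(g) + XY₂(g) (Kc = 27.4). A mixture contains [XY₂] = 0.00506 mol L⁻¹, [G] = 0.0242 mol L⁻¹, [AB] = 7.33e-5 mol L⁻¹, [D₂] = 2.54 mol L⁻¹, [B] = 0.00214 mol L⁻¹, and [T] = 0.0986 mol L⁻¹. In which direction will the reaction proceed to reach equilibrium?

Qc = [T]³·[B]²·[XY₂] / ([D₂]²·[AB]³·[G]) = (0.0986)³·(0.00214)²·(0.00506) / ((2.54)²·(7.33e-5)³·(0.0242)) = 361
Qc = 361 > Kc = 27.4, so the reverse reaction proceeds.

reverse (toward reactants)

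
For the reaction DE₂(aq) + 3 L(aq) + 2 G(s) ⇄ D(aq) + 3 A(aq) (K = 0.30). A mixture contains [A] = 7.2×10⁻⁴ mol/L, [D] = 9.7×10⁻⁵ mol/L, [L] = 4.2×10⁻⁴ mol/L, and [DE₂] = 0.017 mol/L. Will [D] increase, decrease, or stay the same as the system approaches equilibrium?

increase

(G is a pure solid — omitted from Q.)
Q = [D]·[A]³ / ([DE₂]·[L]³) = (9.7×10⁻⁵)·(7.2×10⁻⁴)³ / ((0.017)·(4.2×10⁻⁴)³) = 0.029
Q = 0.029 < K = 0.30: net forward reaction.
D is a product, so it increases.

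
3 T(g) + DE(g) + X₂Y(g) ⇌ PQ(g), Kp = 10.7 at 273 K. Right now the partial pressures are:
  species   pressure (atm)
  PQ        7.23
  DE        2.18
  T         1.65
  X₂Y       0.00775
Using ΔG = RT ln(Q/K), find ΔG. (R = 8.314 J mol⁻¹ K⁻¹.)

ΔG = 4.96 kJ/mol

Qp = P(PQ) / (P(T)³·P(DE)·P(X₂Y)) = (7.23) / ((1.65)³·(2.18)·(0.00775)) = 95.3
ΔG = RT ln(Qp/Kp) = (8.314 J mol⁻¹ K⁻¹)(273 K) × ln(95.3/10.7)
   = (2.270 kJ/mol)(2.187) = 4.96 kJ/mol
ΔG > 0, so the forward reaction is non-spontaneous (proceeds in reverse).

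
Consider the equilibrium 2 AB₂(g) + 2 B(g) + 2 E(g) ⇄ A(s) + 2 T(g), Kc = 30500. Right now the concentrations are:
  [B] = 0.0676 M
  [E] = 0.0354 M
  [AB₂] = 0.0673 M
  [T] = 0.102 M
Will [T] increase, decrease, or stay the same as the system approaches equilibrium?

decrease

(A is a pure solid — omitted from Qc.)
Qc = [T]² / ([AB₂]²·[B]²·[E]²) = (0.102)² / ((0.0673)²·(0.0676)²·(0.0354)²) = 4.01×10⁵
Qc = 4.01×10⁵ > Kc = 30500: net reverse reaction.
T is a product, so it decreases.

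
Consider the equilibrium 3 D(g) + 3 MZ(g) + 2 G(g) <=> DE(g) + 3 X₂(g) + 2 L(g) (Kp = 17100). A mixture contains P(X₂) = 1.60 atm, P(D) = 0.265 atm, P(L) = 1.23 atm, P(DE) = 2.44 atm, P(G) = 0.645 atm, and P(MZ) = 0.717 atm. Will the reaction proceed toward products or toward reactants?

Qp = P(DE)·P(X₂)³·P(L)² / (P(D)³·P(MZ)³·P(G)²) = (2.44)·(1.60)³·(1.23)² / ((0.265)³·(0.717)³·(0.645)²) = 5300
Qp = 5300 < Kp = 17100, so the forward reaction proceeds.

toward products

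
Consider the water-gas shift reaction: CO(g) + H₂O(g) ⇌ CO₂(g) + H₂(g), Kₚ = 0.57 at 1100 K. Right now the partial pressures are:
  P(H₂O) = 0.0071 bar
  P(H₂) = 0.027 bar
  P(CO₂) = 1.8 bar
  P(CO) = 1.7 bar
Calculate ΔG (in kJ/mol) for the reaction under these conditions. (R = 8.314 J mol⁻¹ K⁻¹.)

ΔG = 17.9 kJ/mol

Qₚ = P(CO₂)·P(H₂) / (P(CO)·P(H₂O)) = (1.8)·(0.027) / ((1.7)·(0.0071)) = 4.03
ΔG = RT ln(Qₚ/Kₚ) = (8.314 J mol⁻¹ K⁻¹)(1100 K) × ln(4.03/0.57)
   = (9.145 kJ/mol)(1.956) = 17.9 kJ/mol
ΔG > 0, so the forward reaction is non-spontaneous (proceeds in reverse).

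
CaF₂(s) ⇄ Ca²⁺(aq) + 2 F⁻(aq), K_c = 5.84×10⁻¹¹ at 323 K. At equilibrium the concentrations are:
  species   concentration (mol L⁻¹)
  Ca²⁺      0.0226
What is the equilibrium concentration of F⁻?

[F⁻] = 5.08×10⁻⁵ mol L⁻¹

(CaF₂ is a pure solid — omitted from K_c.)
At equilibrium, K_c = [Ca²⁺]·[F⁻]² = 5.84×10⁻¹¹.
(0.0226)·([F⁻])² = 5.84×10⁻¹¹
[F⁻]² = 2.58×10⁻⁹ ⇒ [F⁻] = 5.08×10⁻⁵ mol L⁻¹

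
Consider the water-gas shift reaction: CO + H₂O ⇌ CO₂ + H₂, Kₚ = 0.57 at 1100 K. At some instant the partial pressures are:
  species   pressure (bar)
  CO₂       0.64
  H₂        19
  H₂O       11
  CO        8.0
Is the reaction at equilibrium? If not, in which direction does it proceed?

Qₚ = P(CO₂)·P(H₂) / (P(CO)·P(H₂O)) = (0.64)·(19) / ((8.0)·(11)) = 0.14
Qₚ = 0.14 < Kₚ = 0.57, so the forward reaction proceeds.

toward products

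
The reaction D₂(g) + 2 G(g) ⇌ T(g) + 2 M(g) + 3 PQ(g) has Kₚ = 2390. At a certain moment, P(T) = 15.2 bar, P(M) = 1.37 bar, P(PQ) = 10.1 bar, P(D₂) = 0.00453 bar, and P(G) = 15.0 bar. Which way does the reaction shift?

Qₚ = P(T)·P(M)²·P(PQ)³ / (P(D₂)·P(G)²) = (15.2)·(1.37)²·(10.1)³ / ((0.00453)·(15.0)²) = 28800
Qₚ = 28800 > Kₚ = 2390, so the reverse reaction proceeds.

in the reverse direction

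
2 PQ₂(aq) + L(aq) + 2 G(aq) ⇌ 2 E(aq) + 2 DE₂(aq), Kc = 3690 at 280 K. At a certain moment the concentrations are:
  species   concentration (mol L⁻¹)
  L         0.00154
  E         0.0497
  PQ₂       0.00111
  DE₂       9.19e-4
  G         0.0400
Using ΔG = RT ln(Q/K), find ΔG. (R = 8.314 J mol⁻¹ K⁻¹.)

ΔG = -3.91 kJ/mol

Qc = [E]²·[DE₂]² / ([PQ₂]²·[L]·[G]²) = (0.0497)²·(9.19e-4)² / ((0.00111)²·(0.00154)·(0.0400)²) = 687
ΔG = RT ln(Qc/Kc) = (8.314 J mol⁻¹ K⁻¹)(280 K) × ln(687/3690)
   = (2.328 kJ/mol)(-1.681) = -3.91 kJ/mol
ΔG < 0, so the forward reaction is spontaneous (proceeds forward).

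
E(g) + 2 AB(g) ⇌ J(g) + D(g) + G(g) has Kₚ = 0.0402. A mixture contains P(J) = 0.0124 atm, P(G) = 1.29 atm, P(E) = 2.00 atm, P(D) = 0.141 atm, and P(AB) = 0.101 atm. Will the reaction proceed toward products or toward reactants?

reverse (toward reactants)

Qₚ = P(J)·P(D)·P(G) / (P(E)·P(AB)²) = (0.0124)·(0.141)·(1.29) / ((2.00)·(0.101)²) = 0.111
Qₚ = 0.111 > Kₚ = 0.0402, so the reverse reaction proceeds.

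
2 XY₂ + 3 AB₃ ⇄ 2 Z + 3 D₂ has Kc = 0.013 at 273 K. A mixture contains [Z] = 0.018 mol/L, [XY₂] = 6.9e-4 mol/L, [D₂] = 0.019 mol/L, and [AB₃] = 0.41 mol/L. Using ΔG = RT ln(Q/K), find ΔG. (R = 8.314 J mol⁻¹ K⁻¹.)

Qc = [Z]²·[D₂]³ / ([XY₂]²·[AB₃]³) = (0.018)²·(0.019)³ / ((6.9e-4)²·(0.41)³) = 0.0677
ΔG = RT ln(Qc/Kc) = (8.314 J mol⁻¹ K⁻¹)(273 K) × ln(0.0677/0.013)
   = (2.270 kJ/mol)(1.650) = 3.75 kJ/mol
ΔG > 0, so the forward reaction is non-spontaneous (proceeds in reverse).

ΔG = 3.75 kJ/mol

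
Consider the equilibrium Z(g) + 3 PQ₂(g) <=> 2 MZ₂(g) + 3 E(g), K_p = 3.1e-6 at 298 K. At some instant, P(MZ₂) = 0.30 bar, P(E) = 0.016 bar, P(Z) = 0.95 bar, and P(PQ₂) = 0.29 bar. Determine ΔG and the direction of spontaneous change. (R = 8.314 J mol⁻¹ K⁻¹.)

Q_p = P(MZ₂)²·P(E)³ / (P(Z)·P(PQ₂)³) = (0.30)²·(0.016)³ / ((0.95)·(0.29)³) = 1.59e-5
ΔG = RT ln(Q_p/K_p) = (8.314 J mol⁻¹ K⁻¹)(298 K) × ln(1.59e-5/3.1e-6)
   = (2.478 kJ/mol)(1.635) = 4.05 kJ/mol
ΔG > 0, so the forward reaction is non-spontaneous (proceeds in reverse).

ΔG = 4.05 kJ/mol; the forward reaction is non-spontaneous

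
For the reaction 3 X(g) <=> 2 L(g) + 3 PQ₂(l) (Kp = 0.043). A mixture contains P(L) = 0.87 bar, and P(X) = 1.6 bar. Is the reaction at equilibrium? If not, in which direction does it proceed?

reverse (toward reactants)

(PQ₂ is a pure liquid — omitted from Qp.)
Qp = P(L)² / P(X)³ = (0.87)² / (1.6)³ = 0.18
Qp = 0.18 > Kp = 0.043, so the reverse reaction proceeds.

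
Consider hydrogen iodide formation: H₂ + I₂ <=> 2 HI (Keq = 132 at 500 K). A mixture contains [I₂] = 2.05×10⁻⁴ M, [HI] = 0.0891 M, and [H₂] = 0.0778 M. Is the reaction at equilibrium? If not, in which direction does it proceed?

toward reactants

Q = [HI]² / ([H₂]·[I₂]) = (0.0891)² / ((0.0778)·(2.05×10⁻⁴)) = 498
Q = 498 > Keq = 132, so the reverse reaction proceeds.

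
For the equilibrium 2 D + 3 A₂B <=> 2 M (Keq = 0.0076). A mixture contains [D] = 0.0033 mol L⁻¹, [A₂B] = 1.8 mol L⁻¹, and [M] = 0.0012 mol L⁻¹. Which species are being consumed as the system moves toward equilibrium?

M (products)

Q = [M]² / ([D]²·[A₂B]³) = (0.0012)² / ((0.0033)²·(1.8)³) = 0.023
Q = 0.023 > Keq = 0.0076: net reverse reaction.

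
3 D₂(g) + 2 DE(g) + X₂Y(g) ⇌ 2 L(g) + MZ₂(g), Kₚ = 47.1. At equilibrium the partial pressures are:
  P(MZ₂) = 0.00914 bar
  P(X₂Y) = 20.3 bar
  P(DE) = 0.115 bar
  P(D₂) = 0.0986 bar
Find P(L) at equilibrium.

At equilibrium, Kₚ = P(L)²·P(MZ₂) / (P(D₂)³·P(DE)²·P(X₂Y)) = 47.1.
(P(L))²·(0.00914) / ((0.0986)³·(0.115)²·(20.3)) = 47.1
P(L)² = 1.33 ⇒ P(L) = 1.15 bar

P(L) = 1.15 bar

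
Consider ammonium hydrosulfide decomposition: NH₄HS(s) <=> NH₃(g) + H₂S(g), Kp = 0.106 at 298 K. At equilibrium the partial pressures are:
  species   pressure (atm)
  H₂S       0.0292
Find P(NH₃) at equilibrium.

P(NH₃) = 3.63 atm

(NH₄HS is a pure solid — omitted from Kp.)
At equilibrium, Kp = P(NH₃)·P(H₂S) = 0.106.
(P(NH₃))·(0.0292) = 0.106
P(NH₃) = 3.63 atm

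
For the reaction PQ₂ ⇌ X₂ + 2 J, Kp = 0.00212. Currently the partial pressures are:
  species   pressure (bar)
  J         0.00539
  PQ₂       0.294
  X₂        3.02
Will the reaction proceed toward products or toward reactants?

toward products

Qp = P(X₂)·P(J)² / P(PQ₂) = (3.02)·(0.00539)² / (0.294) = 2.98×10⁻⁴
Qp = 2.98×10⁻⁴ < Kp = 0.00212, so the forward reaction proceeds.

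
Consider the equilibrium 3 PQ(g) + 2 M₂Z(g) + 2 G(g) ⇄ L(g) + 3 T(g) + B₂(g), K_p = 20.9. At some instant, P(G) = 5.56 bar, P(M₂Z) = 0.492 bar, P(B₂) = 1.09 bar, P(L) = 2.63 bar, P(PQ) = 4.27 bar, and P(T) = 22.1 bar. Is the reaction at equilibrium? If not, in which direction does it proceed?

Q_p = P(L)·P(T)³·P(B₂) / (P(PQ)³·P(M₂Z)²·P(G)²) = (2.63)·(22.1)³·(1.09) / ((4.27)³·(0.492)²·(5.56)²) = 53.1
Q_p = 53.1 > K_p = 20.9, so the reverse reaction proceeds.

to the left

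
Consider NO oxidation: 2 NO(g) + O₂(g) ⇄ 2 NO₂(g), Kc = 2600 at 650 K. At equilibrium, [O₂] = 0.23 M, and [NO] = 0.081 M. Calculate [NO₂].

At equilibrium, Kc = [NO₂]² / ([NO]²·[O₂]) = 2600.
([NO₂])² / ((0.081)²·(0.23)) = 2600
[NO₂]² = 3.92 ⇒ [NO₂] = 2.0 M

[NO₂] = 2.0 M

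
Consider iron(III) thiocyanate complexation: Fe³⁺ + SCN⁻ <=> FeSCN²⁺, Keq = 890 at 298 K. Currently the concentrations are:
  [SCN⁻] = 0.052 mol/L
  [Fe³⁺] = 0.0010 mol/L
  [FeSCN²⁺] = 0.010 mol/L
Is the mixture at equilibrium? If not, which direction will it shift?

no; Q < K, reaction proceeds forward

Q = [FeSCN²⁺] / ([Fe³⁺]·[SCN⁻]) = (0.010) / ((0.0010)·(0.052)) = 190
Q = 190 < Keq = 890: net forward reaction.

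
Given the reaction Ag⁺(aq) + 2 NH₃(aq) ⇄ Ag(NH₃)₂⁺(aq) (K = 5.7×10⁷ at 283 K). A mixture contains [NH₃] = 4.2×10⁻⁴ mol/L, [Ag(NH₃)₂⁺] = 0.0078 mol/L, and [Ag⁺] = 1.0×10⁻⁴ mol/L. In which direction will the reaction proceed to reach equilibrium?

reverse (toward reactants)

Q = [Ag(NH₃)₂⁺] / ([Ag⁺]·[NH₃]²) = (0.0078) / ((1.0×10⁻⁴)·(4.2×10⁻⁴)²) = 4.4×10⁸
Q = 4.4×10⁸ > K = 5.7×10⁷, so the reverse reaction proceeds.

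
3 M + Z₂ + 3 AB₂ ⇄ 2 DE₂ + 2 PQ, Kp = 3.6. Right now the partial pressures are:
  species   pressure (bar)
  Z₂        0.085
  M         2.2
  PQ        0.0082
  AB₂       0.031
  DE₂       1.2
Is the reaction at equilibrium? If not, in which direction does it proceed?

no net change (already at equilibrium)

Qp = P(DE₂)²·P(PQ)² / (P(M)³·P(Z₂)·P(AB₂)³) = (1.2)²·(0.0082)² / ((2.2)³·(0.085)·(0.031)³) = 3.6
Qp = 3.6 = Kp, so the system is already at equilibrium.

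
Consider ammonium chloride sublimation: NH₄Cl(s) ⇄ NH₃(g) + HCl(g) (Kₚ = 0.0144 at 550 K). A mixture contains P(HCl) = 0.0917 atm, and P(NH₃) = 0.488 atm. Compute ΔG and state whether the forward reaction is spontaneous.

(NH₄Cl is a pure solid — omitted from Qₚ.)
Qₚ = P(NH₃)·P(HCl) = (0.488)·(0.0917) = 0.0447
ΔG = RT ln(Qₚ/Kₚ) = (8.314 J mol⁻¹ K⁻¹)(550 K) × ln(0.0447/0.0144)
   = (4.573 kJ/mol)(1.133) = 5.18 kJ/mol
ΔG > 0, so the forward reaction is non-spontaneous (proceeds in reverse).

ΔG = 5.18 kJ/mol; the forward reaction is non-spontaneous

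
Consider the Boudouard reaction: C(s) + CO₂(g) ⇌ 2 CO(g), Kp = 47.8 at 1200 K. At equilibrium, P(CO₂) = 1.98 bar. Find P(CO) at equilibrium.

(C is a pure solid — omitted from Kp.)
At equilibrium, Kp = P(CO)² / P(CO₂) = 47.8.
(P(CO))² / (1.98) = 47.8
P(CO)² = 94.6 ⇒ P(CO) = 9.73 bar

P(CO) = 9.73 bar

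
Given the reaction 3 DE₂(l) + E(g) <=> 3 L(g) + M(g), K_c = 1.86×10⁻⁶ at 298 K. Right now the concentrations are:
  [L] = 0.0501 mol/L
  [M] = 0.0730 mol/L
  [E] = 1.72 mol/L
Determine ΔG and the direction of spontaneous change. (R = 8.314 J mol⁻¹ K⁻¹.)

(DE₂ is a pure liquid — omitted from Q_c.)
Q_c = [L]³·[M] / [E] = (0.0501)³·(0.0730) / (1.72) = 5.34×10⁻⁶
ΔG = RT ln(Q_c/K_c) = (8.314 J mol⁻¹ K⁻¹)(298 K) × ln(5.34×10⁻⁶/1.86×10⁻⁶)
   = (2.478 kJ/mol)(1.055) = 2.61 kJ/mol
ΔG > 0, so the forward reaction is non-spontaneous (proceeds in reverse).

ΔG = 2.61 kJ/mol; the forward reaction is non-spontaneous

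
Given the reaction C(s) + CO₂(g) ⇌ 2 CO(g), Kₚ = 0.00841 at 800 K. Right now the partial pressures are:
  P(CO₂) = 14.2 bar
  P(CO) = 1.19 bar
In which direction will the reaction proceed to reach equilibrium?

(C is a pure solid — omitted from Qₚ.)
Qₚ = P(CO)² / P(CO₂) = (1.19)² / (14.2) = 0.0997
Qₚ = 0.0997 > Kₚ = 0.00841, so the reverse reaction proceeds.

toward reactants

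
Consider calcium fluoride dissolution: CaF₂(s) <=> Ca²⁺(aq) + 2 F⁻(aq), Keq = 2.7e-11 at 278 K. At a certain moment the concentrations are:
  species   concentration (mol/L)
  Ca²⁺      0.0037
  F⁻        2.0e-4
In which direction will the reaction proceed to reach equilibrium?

(CaF₂ is a pure solid — omitted from Q.)
Q = [Ca²⁺]·[F⁻]² = (0.0037)·(2.0e-4)² = 1.5e-10
Q = 1.5e-10 > Keq = 2.7e-11, so the reverse reaction proceeds.

reverse (toward reactants)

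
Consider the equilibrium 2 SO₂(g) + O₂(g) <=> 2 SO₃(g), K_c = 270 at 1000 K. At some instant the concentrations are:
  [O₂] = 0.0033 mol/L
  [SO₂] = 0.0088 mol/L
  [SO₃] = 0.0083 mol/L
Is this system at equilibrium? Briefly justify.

yes, at equilibrium

Q_c = [SO₃]² / ([SO₂]²·[O₂]) = (0.0083)² / ((0.0088)²·(0.0033)) = 270
Q_c = 270 = K_c; the system is at equilibrium.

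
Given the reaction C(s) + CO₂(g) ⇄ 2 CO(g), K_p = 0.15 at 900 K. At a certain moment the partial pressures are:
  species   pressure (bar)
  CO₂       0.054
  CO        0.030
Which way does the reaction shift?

toward products

(C is a pure solid — omitted from Q_p.)
Q_p = P(CO)² / P(CO₂) = (0.030)² / (0.054) = 0.017
Q_p = 0.017 < K_p = 0.15, so the forward reaction proceeds.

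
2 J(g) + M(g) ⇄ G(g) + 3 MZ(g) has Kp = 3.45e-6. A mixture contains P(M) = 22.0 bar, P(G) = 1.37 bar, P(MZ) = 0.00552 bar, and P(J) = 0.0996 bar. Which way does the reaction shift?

Qp = P(G)·P(MZ)³ / (P(J)²·P(M)) = (1.37)·(0.00552)³ / ((0.0996)²·(22.0)) = 1.06e-6
Qp = 1.06e-6 < Kp = 3.45e-6, so the forward reaction proceeds.

toward products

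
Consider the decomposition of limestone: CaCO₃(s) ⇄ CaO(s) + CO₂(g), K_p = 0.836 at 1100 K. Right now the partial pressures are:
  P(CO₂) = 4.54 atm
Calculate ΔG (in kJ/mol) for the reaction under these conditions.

(CaCO₃, CaO are pure solids — omitted from Q_p.)
Q_p = P(CO₂) = 4.54
ΔG = RT ln(Q_p/K_p) = (8.314 J mol⁻¹ K⁻¹)(1100 K) × ln(4.54/0.836)
   = (9.145 kJ/mol)(1.692) = 15.5 kJ/mol
ΔG > 0, so the forward reaction is non-spontaneous (proceeds in reverse).

ΔG = 15.5 kJ/mol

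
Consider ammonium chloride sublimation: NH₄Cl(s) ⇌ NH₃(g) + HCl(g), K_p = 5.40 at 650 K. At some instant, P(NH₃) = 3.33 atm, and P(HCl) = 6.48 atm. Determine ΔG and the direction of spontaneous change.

ΔG = 7.49 kJ/mol; the forward reaction is non-spontaneous

(NH₄Cl is a pure solid — omitted from Q_p.)
Q_p = P(NH₃)·P(HCl) = (3.33)·(6.48) = 21.6
ΔG = RT ln(Q_p/K_p) = (8.314 J mol⁻¹ K⁻¹)(650 K) × ln(21.6/5.40)
   = (5.404 kJ/mol)(1.386) = 7.49 kJ/mol
ΔG > 0, so the forward reaction is non-spontaneous (proceeds in reverse).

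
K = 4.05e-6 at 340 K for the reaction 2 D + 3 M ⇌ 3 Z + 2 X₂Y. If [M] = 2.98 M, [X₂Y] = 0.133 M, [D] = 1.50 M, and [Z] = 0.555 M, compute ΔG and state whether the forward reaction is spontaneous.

ΔG = 7.15 kJ/mol; the forward reaction is non-spontaneous

Q = [Z]³·[X₂Y]² / ([D]²·[M]³) = (0.555)³·(0.133)² / ((1.50)²·(2.98)³) = 5.08e-5
ΔG = RT ln(Q/K) = (8.314 J mol⁻¹ K⁻¹)(340 K) × ln(5.08e-5/4.05e-6)
   = (2.827 kJ/mol)(2.529) = 7.15 kJ/mol
ΔG > 0, so the forward reaction is non-spontaneous (proceeds in reverse).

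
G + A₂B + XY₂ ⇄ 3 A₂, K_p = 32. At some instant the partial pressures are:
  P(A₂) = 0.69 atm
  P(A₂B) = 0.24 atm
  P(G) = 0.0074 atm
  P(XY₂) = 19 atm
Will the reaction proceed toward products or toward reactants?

Q_p = P(A₂)³ / (P(G)·P(A₂B)·P(XY₂)) = (0.69)³ / ((0.0074)·(0.24)·(19)) = 9.7
Q_p = 9.7 < K_p = 32, so the forward reaction proceeds.

forward (toward products)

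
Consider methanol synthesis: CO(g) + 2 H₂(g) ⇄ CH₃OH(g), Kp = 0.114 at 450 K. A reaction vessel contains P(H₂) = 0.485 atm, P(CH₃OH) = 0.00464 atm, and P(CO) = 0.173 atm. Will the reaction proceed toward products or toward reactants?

neither direction; the system is at equilibrium

Qp = P(CH₃OH) / (P(CO)·P(H₂)²) = (0.00464) / ((0.173)·(0.485)²) = 0.114
Qp = 0.114 = Kp, so the system is already at equilibrium.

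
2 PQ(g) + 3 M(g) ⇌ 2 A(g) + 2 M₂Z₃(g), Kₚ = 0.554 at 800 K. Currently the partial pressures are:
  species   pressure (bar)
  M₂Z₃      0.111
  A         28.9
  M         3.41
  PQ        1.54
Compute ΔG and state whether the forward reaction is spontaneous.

ΔG = -10.8 kJ/mol; the forward reaction is spontaneous

Qₚ = P(A)²·P(M₂Z₃)² / (P(PQ)²·P(M)³) = (28.9)²·(0.111)² / ((1.54)²·(3.41)³) = 0.109
ΔG = RT ln(Qₚ/Kₚ) = (8.314 J mol⁻¹ K⁻¹)(800 K) × ln(0.109/0.554)
   = (6.651 kJ/mol)(-1.626) = -10.8 kJ/mol
ΔG < 0, so the forward reaction is spontaneous (proceeds forward).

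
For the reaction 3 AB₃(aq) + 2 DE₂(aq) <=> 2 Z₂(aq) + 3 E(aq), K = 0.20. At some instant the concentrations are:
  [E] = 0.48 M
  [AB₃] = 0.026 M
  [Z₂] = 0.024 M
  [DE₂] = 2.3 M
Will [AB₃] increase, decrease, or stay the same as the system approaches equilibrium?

increase

Q = [Z₂]²·[E]³ / ([AB₃]³·[DE₂]²) = (0.024)²·(0.48)³ / ((0.026)³·(2.3)²) = 0.69
Q = 0.69 > K = 0.20: net reverse reaction.
AB₃ is a reactant, so it increases.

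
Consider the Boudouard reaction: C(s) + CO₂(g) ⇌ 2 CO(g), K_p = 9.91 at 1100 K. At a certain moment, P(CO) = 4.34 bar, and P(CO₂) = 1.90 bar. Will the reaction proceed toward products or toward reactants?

(C is a pure solid — omitted from Q_p.)
Q_p = P(CO)² / P(CO₂) = (4.34)² / (1.90) = 9.91
Q_p = 9.91 = K_p, so the system is already at equilibrium.

at equilibrium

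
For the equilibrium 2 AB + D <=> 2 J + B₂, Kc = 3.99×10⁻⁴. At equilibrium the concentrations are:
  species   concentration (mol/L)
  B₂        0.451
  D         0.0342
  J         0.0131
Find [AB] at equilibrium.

[AB] = 2.38 mol/L

At equilibrium, Kc = [J]²·[B₂] / ([AB]²·[D]) = 3.99×10⁻⁴.
(0.0131)²·(0.451) / (([AB])²·(0.0342)) = 3.99×10⁻⁴
[AB]² = 5.67 ⇒ [AB] = 2.38 mol/L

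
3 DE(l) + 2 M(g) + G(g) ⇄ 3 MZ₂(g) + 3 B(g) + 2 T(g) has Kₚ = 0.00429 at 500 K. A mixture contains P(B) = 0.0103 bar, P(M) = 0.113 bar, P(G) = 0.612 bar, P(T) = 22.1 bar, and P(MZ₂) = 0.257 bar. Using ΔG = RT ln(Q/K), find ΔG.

(DE is a pure liquid — omitted from Qₚ.)
Qₚ = P(MZ₂)³·P(B)³·P(T)² / (P(M)²·P(G)) = (0.257)³·(0.0103)³·(22.1)² / ((0.113)²·(0.612)) = 0.00116
ΔG = RT ln(Qₚ/Kₚ) = (8.314 J mol⁻¹ K⁻¹)(500 K) × ln(0.00116/0.00429)
   = (4.157 kJ/mol)(-1.308) = -5.44 kJ/mol
ΔG < 0, so the forward reaction is spontaneous (proceeds forward).

ΔG = -5.44 kJ/mol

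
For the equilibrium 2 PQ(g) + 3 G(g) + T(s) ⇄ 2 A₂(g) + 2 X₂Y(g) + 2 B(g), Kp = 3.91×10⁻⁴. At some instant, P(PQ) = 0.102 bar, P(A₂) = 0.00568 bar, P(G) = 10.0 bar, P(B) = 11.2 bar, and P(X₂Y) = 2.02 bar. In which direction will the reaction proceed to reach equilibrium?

to the left

(T is a pure solid — omitted from Qp.)
Qp = P(A₂)²·P(X₂Y)²·P(B)² / (P(PQ)²·P(G)³) = (0.00568)²·(2.02)²·(11.2)² / ((0.102)²·(10.0)³) = 0.00159
Qp = 0.00159 > Kp = 3.91×10⁻⁴, so the reverse reaction proceeds.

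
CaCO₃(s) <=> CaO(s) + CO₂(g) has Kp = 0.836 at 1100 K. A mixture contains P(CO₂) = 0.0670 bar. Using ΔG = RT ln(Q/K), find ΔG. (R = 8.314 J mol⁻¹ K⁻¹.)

(CaCO₃, CaO are pure solids — omitted from Qp.)
Qp = P(CO₂) = 0.0670
ΔG = RT ln(Qp/Kp) = (8.314 J mol⁻¹ K⁻¹)(1100 K) × ln(0.0670/0.836)
   = (9.145 kJ/mol)(-2.524) = -23.1 kJ/mol
ΔG < 0, so the forward reaction is spontaneous (proceeds forward).

ΔG = -23.1 kJ/mol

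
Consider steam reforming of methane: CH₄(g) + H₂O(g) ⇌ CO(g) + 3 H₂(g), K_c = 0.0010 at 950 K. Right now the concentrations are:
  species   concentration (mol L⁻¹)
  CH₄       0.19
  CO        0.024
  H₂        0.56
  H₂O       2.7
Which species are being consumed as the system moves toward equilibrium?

CO, H₂ (products)

Q_c = [CO]·[H₂]³ / ([CH₄]·[H₂O]) = (0.024)·(0.56)³ / ((0.19)·(2.7)) = 0.0082
Q_c = 0.0082 > K_c = 0.0010: net reverse reaction.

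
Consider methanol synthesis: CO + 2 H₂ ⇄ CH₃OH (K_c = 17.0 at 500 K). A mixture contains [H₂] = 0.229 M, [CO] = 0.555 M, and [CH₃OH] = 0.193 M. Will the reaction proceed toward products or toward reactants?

to the right

Q_c = [CH₃OH] / ([CO]·[H₂]²) = (0.193) / ((0.555)·(0.229)²) = 6.63
Q_c = 6.63 < K_c = 17.0, so the forward reaction proceeds.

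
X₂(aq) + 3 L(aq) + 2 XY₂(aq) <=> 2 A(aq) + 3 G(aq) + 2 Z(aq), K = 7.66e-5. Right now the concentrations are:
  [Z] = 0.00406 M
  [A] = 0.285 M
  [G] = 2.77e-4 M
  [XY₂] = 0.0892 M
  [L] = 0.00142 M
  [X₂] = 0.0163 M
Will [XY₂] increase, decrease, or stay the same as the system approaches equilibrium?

stay the same

Q = [A]²·[G]³·[Z]² / ([X₂]·[L]³·[XY₂]²) = (0.285)²·(2.77e-4)³·(0.00406)² / ((0.0163)·(0.00142)³·(0.0892)²) = 7.66e-5
Q = 7.66e-5 = K; the system is at equilibrium.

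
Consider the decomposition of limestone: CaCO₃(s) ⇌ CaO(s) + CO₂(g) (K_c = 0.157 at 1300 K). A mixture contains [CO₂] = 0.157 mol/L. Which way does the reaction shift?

neither direction; the system is at equilibrium

(CaCO₃, CaO are pure solids — omitted from Q_c.)
Q_c = [CO₂] = 0.157
Q_c = 0.157 = K_c, so the system is already at equilibrium.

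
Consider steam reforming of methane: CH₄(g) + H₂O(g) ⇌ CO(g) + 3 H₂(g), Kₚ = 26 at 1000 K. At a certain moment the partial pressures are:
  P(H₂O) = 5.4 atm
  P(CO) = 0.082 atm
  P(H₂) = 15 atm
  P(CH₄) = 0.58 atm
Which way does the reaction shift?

Qₚ = P(CO)·P(H₂)³ / (P(CH₄)·P(H₂O)) = (0.082)·(15)³ / ((0.58)·(5.4)) = 88
Qₚ = 88 > Kₚ = 26, so the reverse reaction proceeds.

to the left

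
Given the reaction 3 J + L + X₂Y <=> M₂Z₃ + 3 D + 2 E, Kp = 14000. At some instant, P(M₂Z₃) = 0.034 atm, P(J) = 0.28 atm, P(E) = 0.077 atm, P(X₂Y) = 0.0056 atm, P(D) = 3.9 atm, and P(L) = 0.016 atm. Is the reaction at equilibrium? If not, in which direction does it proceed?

toward products

Qp = P(M₂Z₃)·P(D)³·P(E)² / (P(J)³·P(L)·P(X₂Y)) = (0.034)·(3.9)³·(0.077)² / ((0.28)³·(0.016)·(0.0056)) = 6100
Qp = 6100 < Kp = 14000, so the forward reaction proceeds.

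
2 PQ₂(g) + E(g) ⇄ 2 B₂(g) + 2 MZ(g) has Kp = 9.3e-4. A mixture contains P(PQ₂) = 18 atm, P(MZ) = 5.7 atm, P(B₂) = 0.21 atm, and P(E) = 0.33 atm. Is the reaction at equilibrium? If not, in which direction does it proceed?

Qp = P(B₂)²·P(MZ)² / (P(PQ₂)²·P(E)) = (0.21)²·(5.7)² / ((18)²·(0.33)) = 0.013
Qp = 0.013 > Kp = 9.3e-4, so the reverse reaction proceeds.

to the left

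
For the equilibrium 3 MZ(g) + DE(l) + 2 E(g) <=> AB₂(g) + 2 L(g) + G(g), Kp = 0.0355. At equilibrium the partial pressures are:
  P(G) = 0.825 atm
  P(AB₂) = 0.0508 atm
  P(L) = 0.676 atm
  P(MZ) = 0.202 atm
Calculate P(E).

P(E) = 8.09 atm

(DE is a pure liquid — omitted from Kp.)
At equilibrium, Kp = P(AB₂)·P(L)²·P(G) / (P(MZ)³·P(E)²) = 0.0355.
(0.0508)·(0.676)²·(0.825) / ((0.202)³·(P(E))²) = 0.0355
P(E)² = 65.5 ⇒ P(E) = 8.09 atm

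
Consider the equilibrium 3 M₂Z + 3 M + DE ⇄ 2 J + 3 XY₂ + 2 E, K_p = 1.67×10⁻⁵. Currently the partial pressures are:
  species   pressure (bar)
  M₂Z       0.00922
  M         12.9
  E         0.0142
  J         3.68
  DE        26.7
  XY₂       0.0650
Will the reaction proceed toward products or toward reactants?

Q_p = P(J)²·P(XY₂)³·P(E)² / (P(M₂Z)³·P(M)³·P(DE)) = (3.68)²·(0.0650)³·(0.0142)² / ((0.00922)³·(12.9)³·(26.7)) = 1.67×10⁻⁵
Q_p = 1.67×10⁻⁵ = K_p, so the system is already at equilibrium.

at equilibrium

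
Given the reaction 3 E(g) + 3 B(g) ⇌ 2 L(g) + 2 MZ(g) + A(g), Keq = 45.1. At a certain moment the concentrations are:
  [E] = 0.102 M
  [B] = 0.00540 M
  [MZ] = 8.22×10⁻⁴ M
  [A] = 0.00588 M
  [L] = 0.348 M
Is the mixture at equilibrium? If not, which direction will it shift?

Q = [L]²·[MZ]²·[A] / ([E]³·[B]³) = (0.348)²·(8.22×10⁻⁴)²·(0.00588) / ((0.102)³·(0.00540)³) = 2.88
Q = 2.88 < Keq = 45.1: net forward reaction.

no; Q < K, reaction proceeds forward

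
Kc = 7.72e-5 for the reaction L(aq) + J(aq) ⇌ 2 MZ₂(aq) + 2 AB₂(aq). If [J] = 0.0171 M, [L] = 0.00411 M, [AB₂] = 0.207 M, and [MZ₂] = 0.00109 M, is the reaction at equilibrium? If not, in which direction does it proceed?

Qc = [MZ₂]²·[AB₂]² / ([L]·[J]) = (0.00109)²·(0.207)² / ((0.00411)·(0.0171)) = 7.24e-4
Qc = 7.24e-4 > Kc = 7.72e-5, so the reverse reaction proceeds.

toward reactants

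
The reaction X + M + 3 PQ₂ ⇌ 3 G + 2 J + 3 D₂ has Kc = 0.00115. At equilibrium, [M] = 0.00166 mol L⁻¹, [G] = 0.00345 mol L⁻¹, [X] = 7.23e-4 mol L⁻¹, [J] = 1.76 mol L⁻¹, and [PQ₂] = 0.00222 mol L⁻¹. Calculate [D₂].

At equilibrium, Kc = [G]³·[J]²·[D₂]³ / ([X]·[M]·[PQ₂]³) = 0.00115.
(0.00345)³·(1.76)²·([D₂])³ / ((7.23e-4)·(0.00166)·(0.00222)³) = 0.00115
[D₂]³ = 1.19e-10 ⇒ [D₂] = 4.91e-4 mol L⁻¹

[D₂] = 4.91e-4 mol L⁻¹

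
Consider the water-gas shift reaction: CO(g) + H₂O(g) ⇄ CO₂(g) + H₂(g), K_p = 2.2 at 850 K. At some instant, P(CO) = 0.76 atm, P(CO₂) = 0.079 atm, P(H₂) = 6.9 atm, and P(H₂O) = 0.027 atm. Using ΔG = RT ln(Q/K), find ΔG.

ΔG = 17.6 kJ/mol

Q_p = P(CO₂)·P(H₂) / (P(CO)·P(H₂O)) = (0.079)·(6.9) / ((0.76)·(0.027)) = 26.6
ΔG = RT ln(Q_p/K_p) = (8.314 J mol⁻¹ K⁻¹)(850 K) × ln(26.6/2.2)
   = (7.067 kJ/mol)(2.492) = 17.6 kJ/mol
ΔG > 0, so the forward reaction is non-spontaneous (proceeds in reverse).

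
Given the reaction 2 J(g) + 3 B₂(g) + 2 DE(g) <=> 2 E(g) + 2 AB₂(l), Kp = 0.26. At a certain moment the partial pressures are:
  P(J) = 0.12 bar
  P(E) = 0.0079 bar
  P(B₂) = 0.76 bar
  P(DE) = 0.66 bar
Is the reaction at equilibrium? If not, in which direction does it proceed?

in the forward direction

(AB₂ is a pure liquid — omitted from Qp.)
Qp = P(E)² / (P(J)²·P(B₂)³·P(DE)²) = (0.0079)² / ((0.12)²·(0.76)³·(0.66)²) = 0.023
Qp = 0.023 < Kp = 0.26, so the forward reaction proceeds.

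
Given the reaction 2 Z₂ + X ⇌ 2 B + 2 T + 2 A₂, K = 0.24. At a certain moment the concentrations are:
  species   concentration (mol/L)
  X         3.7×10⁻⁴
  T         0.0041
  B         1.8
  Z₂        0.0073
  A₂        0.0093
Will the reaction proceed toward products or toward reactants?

Q = [B]²·[T]²·[A₂]² / ([Z₂]²·[X]) = (1.8)²·(0.0041)²·(0.0093)² / ((0.0073)²·(3.7×10⁻⁴)) = 0.24
Q = 0.24 = K, so the system is already at equilibrium.

neither direction; the system is at equilibrium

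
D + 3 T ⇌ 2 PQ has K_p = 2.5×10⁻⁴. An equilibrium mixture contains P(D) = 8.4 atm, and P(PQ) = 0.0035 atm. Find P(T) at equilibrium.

P(T) = 0.18 atm

At equilibrium, K_p = P(PQ)² / (P(D)·P(T)³) = 2.5×10⁻⁴.
(0.0035)² / ((8.4)·(P(T))³) = 2.5×10⁻⁴
P(T)³ = 0.00583 ⇒ P(T) = 0.18 atm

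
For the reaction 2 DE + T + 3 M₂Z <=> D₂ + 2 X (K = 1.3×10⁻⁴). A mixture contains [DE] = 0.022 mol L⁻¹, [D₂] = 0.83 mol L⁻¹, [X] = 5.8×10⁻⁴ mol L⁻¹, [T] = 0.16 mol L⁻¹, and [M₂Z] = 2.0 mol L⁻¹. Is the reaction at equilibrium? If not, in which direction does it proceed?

in the reverse direction

Q = [D₂]·[X]² / ([DE]²·[T]·[M₂Z]³) = (0.83)·(5.8×10⁻⁴)² / ((0.022)²·(0.16)·(2.0)³) = 4.5×10⁻⁴
Q = 4.5×10⁻⁴ > K = 1.3×10⁻⁴, so the reverse reaction proceeds.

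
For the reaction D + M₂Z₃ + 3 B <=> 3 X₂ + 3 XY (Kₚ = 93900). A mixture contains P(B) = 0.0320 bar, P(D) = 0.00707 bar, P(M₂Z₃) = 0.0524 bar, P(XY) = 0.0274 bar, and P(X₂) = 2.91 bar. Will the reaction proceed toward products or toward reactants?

Qₚ = P(X₂)³·P(XY)³ / (P(D)·P(M₂Z₃)·P(B)³) = (2.91)³·(0.0274)³ / ((0.00707)·(0.0524)·(0.0320)³) = 41800
Qₚ = 41800 < Kₚ = 93900, so the forward reaction proceeds.

toward products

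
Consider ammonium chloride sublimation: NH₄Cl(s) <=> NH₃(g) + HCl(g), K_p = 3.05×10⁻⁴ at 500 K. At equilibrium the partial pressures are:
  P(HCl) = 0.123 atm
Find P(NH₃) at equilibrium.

P(NH₃) = 0.00248 atm

(NH₄Cl is a pure solid — omitted from K_p.)
At equilibrium, K_p = P(NH₃)·P(HCl) = 3.05×10⁻⁴.
(P(NH₃))·(0.123) = 3.05×10⁻⁴
P(NH₃) = 0.00248 atm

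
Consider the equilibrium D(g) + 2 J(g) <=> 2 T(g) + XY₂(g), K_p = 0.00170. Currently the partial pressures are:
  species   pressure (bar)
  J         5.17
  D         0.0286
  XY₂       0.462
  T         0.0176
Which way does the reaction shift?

forward (toward products)

Q_p = P(T)²·P(XY₂) / (P(D)·P(J)²) = (0.0176)²·(0.462) / ((0.0286)·(5.17)²) = 1.87×10⁻⁴
Q_p = 1.87×10⁻⁴ < K_p = 0.00170, so the forward reaction proceeds.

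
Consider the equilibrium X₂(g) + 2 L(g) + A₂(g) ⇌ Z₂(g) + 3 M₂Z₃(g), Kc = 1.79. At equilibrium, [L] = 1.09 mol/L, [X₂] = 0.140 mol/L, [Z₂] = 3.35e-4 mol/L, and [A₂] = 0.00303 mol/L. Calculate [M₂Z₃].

At equilibrium, Kc = [Z₂]·[M₂Z₃]³ / ([X₂]·[L]²·[A₂]) = 1.79.
(3.35e-4)·([M₂Z₃])³ / ((0.140)·(1.09)²·(0.00303)) = 1.79
[M₂Z₃]³ = 2.69 ⇒ [M₂Z₃] = 1.39 mol/L

[M₂Z₃] = 1.39 mol/L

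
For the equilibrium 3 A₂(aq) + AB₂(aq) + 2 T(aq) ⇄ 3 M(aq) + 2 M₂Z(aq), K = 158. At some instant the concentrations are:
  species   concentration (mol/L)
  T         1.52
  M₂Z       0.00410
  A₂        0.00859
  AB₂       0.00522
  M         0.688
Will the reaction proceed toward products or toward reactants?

Q = [M]³·[M₂Z]² / ([A₂]³·[AB₂]·[T]²) = (0.688)³·(0.00410)² / ((0.00859)³·(0.00522)·(1.52)²) = 716
Q = 716 > K = 158, so the reverse reaction proceeds.

toward reactants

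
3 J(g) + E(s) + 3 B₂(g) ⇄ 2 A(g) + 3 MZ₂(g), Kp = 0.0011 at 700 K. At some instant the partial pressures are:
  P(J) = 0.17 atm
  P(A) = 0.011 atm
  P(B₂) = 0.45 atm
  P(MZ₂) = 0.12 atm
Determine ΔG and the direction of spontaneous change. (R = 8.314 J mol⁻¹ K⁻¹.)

(E is a pure solid — omitted from Qp.)
Qp = P(A)²·P(MZ₂)³ / (P(J)³·P(B₂)³) = (0.011)²·(0.12)³ / ((0.17)³·(0.45)³) = 4.67e-4
ΔG = RT ln(Qp/Kp) = (8.314 J mol⁻¹ K⁻¹)(700 K) × ln(4.67e-4/0.0011)
   = (5.820 kJ/mol)(-0.8567) = -4.99 kJ/mol
ΔG < 0, so the forward reaction is spontaneous (proceeds forward).

ΔG = -4.99 kJ/mol; the forward reaction is spontaneous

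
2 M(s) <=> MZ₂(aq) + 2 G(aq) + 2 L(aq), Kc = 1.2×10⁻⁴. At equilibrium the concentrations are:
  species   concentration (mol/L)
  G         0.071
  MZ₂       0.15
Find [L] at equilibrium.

(M is a pure solid — omitted from Kc.)
At equilibrium, Kc = [MZ₂]·[G]²·[L]² = 1.2×10⁻⁴.
(0.15)·(0.071)²·([L])² = 1.2×10⁻⁴
[L]² = 0.159 ⇒ [L] = 0.40 mol/L

[L] = 0.40 mol/L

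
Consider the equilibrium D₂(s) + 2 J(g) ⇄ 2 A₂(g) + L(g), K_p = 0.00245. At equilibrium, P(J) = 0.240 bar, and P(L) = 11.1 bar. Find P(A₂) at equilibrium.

(D₂ is a pure solid — omitted from K_p.)
At equilibrium, K_p = P(A₂)²·P(L) / P(J)² = 0.00245.
(P(A₂))²·(11.1) / (0.240)² = 0.00245
P(A₂)² = 1.27×10⁻⁵ ⇒ P(A₂) = 0.00357 bar

P(A₂) = 0.00357 bar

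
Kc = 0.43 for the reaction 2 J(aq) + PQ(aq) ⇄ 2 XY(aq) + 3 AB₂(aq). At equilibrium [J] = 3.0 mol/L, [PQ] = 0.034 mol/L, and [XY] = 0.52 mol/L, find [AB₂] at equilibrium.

At equilibrium, Kc = [XY]²·[AB₂]³ / ([J]²·[PQ]) = 0.43.
(0.52)²·([AB₂])³ / ((3.0)²·(0.034)) = 0.43
[AB₂]³ = 0.487 ⇒ [AB₂] = 0.79 mol/L

[AB₂] = 0.79 mol/L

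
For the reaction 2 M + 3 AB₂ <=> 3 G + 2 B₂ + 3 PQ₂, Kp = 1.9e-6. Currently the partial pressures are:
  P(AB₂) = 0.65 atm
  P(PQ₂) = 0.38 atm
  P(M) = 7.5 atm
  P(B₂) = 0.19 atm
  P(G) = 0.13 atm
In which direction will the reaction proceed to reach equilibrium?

Qp = P(G)³·P(B₂)²·P(PQ₂)³ / (P(M)²·P(AB₂)³) = (0.13)³·(0.19)²·(0.38)³ / ((7.5)²·(0.65)³) = 2.8e-7
Qp = 2.8e-7 < Kp = 1.9e-6, so the forward reaction proceeds.

toward products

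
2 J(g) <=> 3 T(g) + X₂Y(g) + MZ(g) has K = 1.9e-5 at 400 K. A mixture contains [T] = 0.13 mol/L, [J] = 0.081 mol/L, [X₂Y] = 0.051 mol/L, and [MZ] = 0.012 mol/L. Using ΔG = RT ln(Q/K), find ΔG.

ΔG = 7.91 kJ/mol

Q = [T]³·[X₂Y]·[MZ] / [J]² = (0.13)³·(0.051)·(0.012) / (0.081)² = 2.05e-4
ΔG = RT ln(Q/K) = (8.314 J mol⁻¹ K⁻¹)(400 K) × ln(2.05e-4/1.9e-5)
   = (3.326 kJ/mol)(2.379) = 7.91 kJ/mol
ΔG > 0, so the forward reaction is non-spontaneous (proceeds in reverse).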